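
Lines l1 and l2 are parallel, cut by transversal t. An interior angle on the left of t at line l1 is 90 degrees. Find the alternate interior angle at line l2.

Alternate interior angles lie on opposite sides of the transversal, between the parallel lines.
By the alternate interior angle theorem, they are equal: 90 degrees.

90 degrees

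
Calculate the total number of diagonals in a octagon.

Total line segments between 8 vertices = C(8,2) = 28.
Subtract the 8 sides: 28 - 8 = 20 diagonals.

20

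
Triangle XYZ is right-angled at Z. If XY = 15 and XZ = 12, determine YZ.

Rearranging the Pythagorean theorem to solve for the unknown leg:
leg^2 = hypotenuse^2 - known_leg^2 = 225 - 144 = 81
leg = sqrt(81) = 9.

9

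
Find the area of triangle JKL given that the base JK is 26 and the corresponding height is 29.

A triangle's area is half the area of a rectangle with the same base and height.
Area = (1/2) * 26 * 29 = 377.

377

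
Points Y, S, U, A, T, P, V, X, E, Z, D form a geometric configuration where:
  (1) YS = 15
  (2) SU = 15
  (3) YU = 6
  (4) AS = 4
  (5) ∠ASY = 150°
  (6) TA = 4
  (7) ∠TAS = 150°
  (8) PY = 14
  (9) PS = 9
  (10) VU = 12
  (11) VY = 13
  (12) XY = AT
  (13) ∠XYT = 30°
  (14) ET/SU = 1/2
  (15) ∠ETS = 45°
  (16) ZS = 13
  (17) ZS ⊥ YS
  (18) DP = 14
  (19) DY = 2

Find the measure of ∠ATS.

Step 1: By the law of cosines on triangle TAS: TS² = 4² + 4² − 2·4·4·cos(150°) = 59.71, so TS ≈ 7.73.
Step 2: By the inverse law of cosines on triangle ATS: cos(∠ATS) = (4² + 7.73² − 4²) / (2·4·7.73) = 59.71/61.82 = 0.9659, so ∠ATS = 15°.

Therefore, the measure of angle ∠ATS = 15°.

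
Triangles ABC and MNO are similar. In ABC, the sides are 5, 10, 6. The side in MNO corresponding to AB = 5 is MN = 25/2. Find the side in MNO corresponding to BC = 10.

Similar triangles have proportional sides. Setting up the proportion:
MN / AB = NO / BC
25/2 / 5 = NO / 10
NO = 10 * 25/2 / 5 = 25.

25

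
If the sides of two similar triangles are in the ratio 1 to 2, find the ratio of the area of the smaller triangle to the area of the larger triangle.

The ratio of areas of similar triangles equals the square of the side ratio.
Side ratio = 1:2
Area ratio = (1/2)^2 = 1/4 = 1:4

1:4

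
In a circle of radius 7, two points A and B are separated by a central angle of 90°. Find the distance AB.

Chord = 2(7) sin(45°) = 7*sqrt(2)

7*sqrt(2)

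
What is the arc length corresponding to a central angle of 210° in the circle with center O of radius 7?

The full circumference is 2πr = 2π(7) = 14*pi.
The arc spans 210° out of 360°, which is a fraction of 7/12.
Arc length = 14*pi × 7/12 = 49*pi/6.

49*pi/6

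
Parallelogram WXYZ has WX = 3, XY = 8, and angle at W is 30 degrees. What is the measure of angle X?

Opposite sides of a parallelogram are parallel, so consecutive angles form co-interior angles on a transversal.
Co-interior angles sum to 180°, giving angle X = 180 - 30 = 150 degrees.

150 degrees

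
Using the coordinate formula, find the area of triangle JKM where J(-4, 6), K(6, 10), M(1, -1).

Using the Shoelace formula for a triangle:
Area = (1/2)|x0(y1 - y2) + x1(y2 - y0) + x2(y0 - y1)|
Area = (1/2)|-4(10 - -1) + 6(-1 - 6) + 1(6 - 10)|
Area = (1/2)|-44 + -42 + -4|
Area = (1/2)|-90|
Area = (1/2)(90)
Area = 45

45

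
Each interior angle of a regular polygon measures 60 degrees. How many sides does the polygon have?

Each interior angle of a regular n-gon is (n - 2) * 180 / n.
Setting this equal to 60:
(n - 2) * 180 / n = 60
Each exterior angle = 180 - 60 = 120 degrees.
Since exterior angles sum to 360: n = 360 / 120 = 3.

3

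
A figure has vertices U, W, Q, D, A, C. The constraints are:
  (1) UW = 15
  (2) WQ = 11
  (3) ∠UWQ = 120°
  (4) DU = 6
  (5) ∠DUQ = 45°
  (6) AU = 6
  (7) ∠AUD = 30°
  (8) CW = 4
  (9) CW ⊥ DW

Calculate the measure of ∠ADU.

Step 1: By the law of cosines on triangle DUA: DA² = 6² + 6² − 2·6·6·cos(30°) = 9.65, so DA ≈ 3.11.
Step 2: By the inverse law of cosines on triangle ADU: cos(∠ADU) = (3.11² + 6² − 6²) / (2·3.11·6) = 9.65/37.27 = 0.2588, so ∠ADU = 75°.

Therefore, the measure of angle ∠ADU = 75°.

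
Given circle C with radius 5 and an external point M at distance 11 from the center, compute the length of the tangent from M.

The tangent, radius, and line from the external point to the center form a right triangle.
The right angle is where the tangent meets the radius.
By the Pythagorean theorem: tangent² + 5² = 11²
tangent² = 121 - 25 = 96
tangent = 4*sqrt(6)

4*sqrt(6)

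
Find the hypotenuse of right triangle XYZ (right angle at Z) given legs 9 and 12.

In a right triangle, the square of the hypotenuse equals the sum of the squares of the two legs.
The legs are 9 and 12, so the hypotenuse = sqrt(81 + 144) = sqrt(225) = 15.

15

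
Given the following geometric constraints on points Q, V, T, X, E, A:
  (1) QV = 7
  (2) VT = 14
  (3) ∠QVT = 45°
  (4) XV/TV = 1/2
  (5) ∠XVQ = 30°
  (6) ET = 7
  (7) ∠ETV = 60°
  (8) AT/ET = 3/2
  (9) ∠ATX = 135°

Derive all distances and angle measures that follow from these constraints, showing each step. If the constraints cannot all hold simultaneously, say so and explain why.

The constraints are consistent.

From the given relations:
  XV = 1/2·TV = 1/2·14 = 7
  AT = 3/2·ET = 3/2·7 ≈ 10.5

Step 1: From QV = 7, VT = 14, and ∠QVT = 45°, by the law of cosines:
  QT² = QV² + VT² - 2·QV·VT·cos(45°) = 49 + 196 - 138.6 = 106.4
  QT ≈ 10.32

Step 2: From QV = 7, VX = 7, and ∠QVX = 30°, by the law of cosines:
  QX² = QV² + VX² - 2·QV·VX·cos(30°) = 49 + 49 - 84.87 = 13.13
  QX ≈ 3.62

Step 3: From VT = 14, TE = 7, and ∠VTE = 60°, by the law of cosines:
  VE² = VT² + TE² - 2·VT·TE·cos(60°) = 196 + 49 - 98 = 147
  VE = 7·√3

Step 4: From QT = 10.32, QV = 7, TV = 14, by the inverse law of cosines:
  cos(∠TQV) = (QT² + QV² - TV²) / (2·QT·QV)
  ∠TQV = 106.32°

Step 5: From QV = 7, QX = 3.62, VX = 7, by the inverse law of cosines:
  cos(∠VQX) = (QV² + QX² - VX²) / (2·QV·QX)
  ∠VQX = 75°

Step 6: From VE = 7·√3, VT = 14, ET = 7, by the inverse law of cosines:
  cos(∠EVT) = (VE² + VT² - ET²) / (2·VE·VT)
  ∠EVT = 30°

Step 7: From TQ = 10.32, TV = 14, QV = 7, by the inverse law of cosines:
  cos(∠QTV) = (TQ² + TV² - QV²) / (2·TQ·TV)
  ∠QTV = 28.68°

Step 8: From XQ = 3.62, XV = 7, QV = 7, by the inverse law of cosines:
  cos(∠QXV) = (XQ² + XV² - QV²) / (2·XQ·XV)
  ∠QXV = 75°

Step 9: From ET = 7, EV = 7·√3, TV = 14, by the inverse law of cosines:
  cos(∠TEV) = (ET² + EV² - TV²) / (2·ET·EV)
  ∠TEV = 90°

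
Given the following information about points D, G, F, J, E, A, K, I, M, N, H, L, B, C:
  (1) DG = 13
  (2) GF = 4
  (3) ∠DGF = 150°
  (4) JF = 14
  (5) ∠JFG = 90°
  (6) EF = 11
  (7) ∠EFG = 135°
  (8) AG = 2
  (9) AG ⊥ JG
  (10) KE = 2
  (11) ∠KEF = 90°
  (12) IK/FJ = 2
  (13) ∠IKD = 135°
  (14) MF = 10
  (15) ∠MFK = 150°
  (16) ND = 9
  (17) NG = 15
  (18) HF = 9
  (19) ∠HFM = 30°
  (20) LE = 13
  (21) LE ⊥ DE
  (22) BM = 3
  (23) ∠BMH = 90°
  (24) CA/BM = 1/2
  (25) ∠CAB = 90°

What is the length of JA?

Step 1: By the law of cosines on triangle JFG: JG² = 14² + 4² − 2·14·4·cos(90°) = 212, so JG = 2·√53.
Step 2: By the law of cosines on triangle JGA: JA² = (2·√53)² + 2² − 2·2·√53·2·cos(90°) = 216, so JA = 6·√6.

Therefore, the length of JA = 6·√6.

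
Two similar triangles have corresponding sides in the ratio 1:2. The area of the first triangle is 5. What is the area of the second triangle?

For similar figures, the area ratio equals the square of the side ratio.
Side ratio (the first triangle to the second triangle) = 1:2, so area ratio = 1^2:2^2 = 1:4.
If the area of the first triangle is 5, then the area of the second triangle = 5 * (4/1) = 20.

20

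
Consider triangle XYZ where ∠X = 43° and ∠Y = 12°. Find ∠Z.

Let angle Z = x. Then 43 + 12 + x = 180.
x = 180 - 55 = 125 degrees.

125 degrees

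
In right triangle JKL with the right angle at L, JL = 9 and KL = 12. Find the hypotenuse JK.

By the Pythagorean theorem: JK^2 = JL^2 + KL^2
JK^2 = 9^2 + 12^2 = 81 + 144 = 225
JK = sqrt(225) = 15

15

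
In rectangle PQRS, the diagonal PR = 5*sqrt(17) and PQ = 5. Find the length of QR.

b = sqrt(d^2 - a^2) = sqrt(425 - 25) = sqrt(400) = 20

20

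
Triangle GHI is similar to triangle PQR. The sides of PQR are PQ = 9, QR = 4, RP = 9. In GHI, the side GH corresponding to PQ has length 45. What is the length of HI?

Similar triangles have proportional sides. Setting up the proportion:
GH / PQ = HI / QR
45 / 9 = HI / 4
HI = 4 * 45 / 9 = 20.

20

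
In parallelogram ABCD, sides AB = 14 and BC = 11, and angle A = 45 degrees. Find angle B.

In a parallelogram, consecutive angles are supplementary (sum to 180°).
angle B = 180 - angle A
angle B = 180 - 45
angle B = 135 degrees

135 degrees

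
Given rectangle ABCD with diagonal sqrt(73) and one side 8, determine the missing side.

Using the Pythagorean theorem: d^2 = a^2 + b^2
b^2 = d^2 - a^2
b^2 = 73 - 64
b^2 = 9
b = sqrt(9) = 3

3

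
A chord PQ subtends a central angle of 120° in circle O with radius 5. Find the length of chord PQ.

Drop a perpendicular from the center to the chord, bisecting both the chord and the central angle.
Each half-chord = r sin(θ/2) = 5 sin(60°).
The full chord = 2 × 5 × sin(60°) = 5*sqrt(3).

5*sqrt(3)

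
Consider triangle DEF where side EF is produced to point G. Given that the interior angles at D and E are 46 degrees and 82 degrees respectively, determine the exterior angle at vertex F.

The interior angle at F is 180 - 46 - 82 = 52 degrees.
The exterior angle and interior angle at F are supplementary:
Exterior angle = 180 - 52 = 128 degrees.

128 degrees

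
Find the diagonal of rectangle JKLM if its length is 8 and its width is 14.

A rectangle's diagonal splits it into two right triangles, with the diagonal as the hypotenuse.
By the Pythagorean theorem, d^2 = 8^2 + 14^2 = 260.
Therefore d = sqrt(260) = 2*sqrt(65).

2*sqrt(65)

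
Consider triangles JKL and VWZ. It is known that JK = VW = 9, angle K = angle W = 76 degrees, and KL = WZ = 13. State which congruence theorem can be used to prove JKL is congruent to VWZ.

Consider the given information: JK = VW = 9, angle K = angle W = 76 degrees, and KL = WZ = 13
This is not SSS or HL: SSS requires all three pairs of sides, but we don't have that. HL only applies to right triangles with matching hypotenuse and leg.
The correct criterion is SAS. Two pairs of corresponding sides and the included angle are equal (Side-Angle-Side).

SAS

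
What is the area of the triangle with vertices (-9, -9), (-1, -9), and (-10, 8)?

Shoelace: Area = (1/2)|-9(-9-8) + -1(8--9) + -10(-9--9)| = (1/2)(136) = 68

68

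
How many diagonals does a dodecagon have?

The number of diagonals in an n-gon is n(n - 3)/2.
For n = 12: 12(12 - 3)/2 = 12 × 9 / 2 = 54.

54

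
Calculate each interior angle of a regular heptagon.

Each interior angle of a regular n-gon is (n - 2) * 180 / n.
For n = 7: (7 - 2) * 180 / 7 = 900/7 = 900/7 degrees.

900/7 degrees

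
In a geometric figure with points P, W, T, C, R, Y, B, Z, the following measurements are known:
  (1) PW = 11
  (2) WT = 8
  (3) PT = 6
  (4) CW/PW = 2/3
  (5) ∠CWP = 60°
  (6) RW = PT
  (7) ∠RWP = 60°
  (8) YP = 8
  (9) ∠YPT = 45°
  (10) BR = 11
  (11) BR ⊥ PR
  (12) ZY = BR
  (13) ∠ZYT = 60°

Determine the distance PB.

From the given relations: RW = PT = 6.
Step 1: By the law of cosines on triangle PWR: PR² = 11² + 6² − 2·11·6·cos(60°) = 91, so PR = √91.
Step 2: By the law of cosines on triangle PRB: PB² = √91² + 11² − 2·√91·11·cos(90°) = 212, so PB = 2·√53.

Therefore, the length of PB = 2·√53.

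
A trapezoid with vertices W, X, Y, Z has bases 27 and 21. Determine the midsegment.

The midsegment (median) of a trapezoid connects the midpoints of the non-parallel sides.
Its length is the average of the two bases: (27 + 21) / 2 = 24.

24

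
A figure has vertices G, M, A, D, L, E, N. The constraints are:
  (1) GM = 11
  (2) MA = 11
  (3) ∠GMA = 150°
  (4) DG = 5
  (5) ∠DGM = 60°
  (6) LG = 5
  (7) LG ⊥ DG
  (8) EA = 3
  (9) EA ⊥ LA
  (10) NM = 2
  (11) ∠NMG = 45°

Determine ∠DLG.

Step 1: By the law of cosines on triangle LGD: LD² = 5² + 5² − 2·5·5·cos(90°) = 50, so LD = 5·√2.
Step 2: By the inverse law of cosines on triangle DLG: cos(∠DLG) = ((5·√2)² + 5² − 5²) / (2·5·√2·5) = 50/70.71 = 0.7071, so ∠DLG = 45°.

Therefore, the measure of angle ∠DLG = 45°.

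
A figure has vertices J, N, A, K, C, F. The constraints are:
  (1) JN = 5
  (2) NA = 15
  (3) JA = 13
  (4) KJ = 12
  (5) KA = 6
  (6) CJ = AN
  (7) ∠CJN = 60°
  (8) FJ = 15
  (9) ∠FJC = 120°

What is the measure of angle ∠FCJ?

From the given relations: CJ = AN = 15.
Step 1: By the law of cosines on triangle CJF: CF² = 15² + 15² − 2·15·15·cos(120°) = 675, so CF = 15·√3.
Step 2: By the inverse law of cosines on triangle FCJ: cos(∠FCJ) = ((15·√3)² + 15² − 15²) / (2·15·√3·15) = 675/779.42 = 0.866, so ∠FCJ = 30°.

Therefore, the measure of angle ∠FCJ = 30°.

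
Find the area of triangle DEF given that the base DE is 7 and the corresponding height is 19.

Area = (1/2) * base * height
Area = (1/2) * 7 * 19
Area = 133/2

133/2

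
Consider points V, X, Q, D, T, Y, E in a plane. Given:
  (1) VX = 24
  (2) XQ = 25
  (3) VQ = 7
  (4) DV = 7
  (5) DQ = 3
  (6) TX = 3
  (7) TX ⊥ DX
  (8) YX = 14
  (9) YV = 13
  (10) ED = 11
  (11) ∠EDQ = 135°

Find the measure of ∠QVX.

Step 1: By the inverse law of cosines on triangle QVX: cos(∠QVX) = (7² + 24² − 25²) / (2·7·24) = 0/336 = 0, so ∠QVX = 90°.

Therefore, the measure of angle ∠QVX = 90°.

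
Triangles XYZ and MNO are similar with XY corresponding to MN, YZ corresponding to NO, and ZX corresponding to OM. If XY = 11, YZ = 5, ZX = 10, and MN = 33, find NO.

Since the triangles are similar, the ratio of corresponding sides is constant.
Scale factor k = MN / XY = 33 / 11 = 3
NO = k * YZ = 3 * 5 = 15

15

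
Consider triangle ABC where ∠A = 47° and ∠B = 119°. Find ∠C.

The interior angles sum to 180°: angle C = 180 - 47 - 119 = 14°.
The triangle is obtuse (angles 47°, 119°, 14°).

14 degrees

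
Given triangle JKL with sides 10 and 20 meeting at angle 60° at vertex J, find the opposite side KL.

Law of cosines: KL^2 = 10^2 + 20^2 - 2(10)(20)cos(60°) = 300, so KL = 10*sqrt(3).

10*sqrt(3)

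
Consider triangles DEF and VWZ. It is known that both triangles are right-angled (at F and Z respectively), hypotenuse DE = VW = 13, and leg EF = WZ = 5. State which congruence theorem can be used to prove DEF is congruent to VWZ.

The given information provides:
both triangles are right-angled (at F and Z respectively), hypotenuse DE = VW = 13, and leg EF = WZ = 5
This matches the HL congruence theorem.
The hypotenuse and one leg of two right triangles are equal (Hypotenuse-Leg).

HL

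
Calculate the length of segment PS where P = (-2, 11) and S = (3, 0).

d = sqrt((3 - -2)^2 + (0 - 11)^2)
d = sqrt(5^2 + -11^2)
d = sqrt(25 + 121)
d = sqrt(146)

sqrt(146)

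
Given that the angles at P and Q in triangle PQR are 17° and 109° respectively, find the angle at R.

angle R = 180 - 17 - 109 = 54 degrees.

54 degrees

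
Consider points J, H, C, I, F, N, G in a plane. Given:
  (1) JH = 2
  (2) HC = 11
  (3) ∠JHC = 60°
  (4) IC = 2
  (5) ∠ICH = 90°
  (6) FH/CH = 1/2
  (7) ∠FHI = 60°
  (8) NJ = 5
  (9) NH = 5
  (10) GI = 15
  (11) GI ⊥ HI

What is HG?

Step 1: By the law of cosines on triangle HCI: HI² = 11² + 2² − 2·11·2·cos(90°) = 125, so HI = 5·√5.
Step 2: By the law of cosines on triangle HIG: HG² = (5·√5)² + 15² − 2·5·√5·15·cos(90°) = 350, so HG = 5·√14.

Therefore, the length of HG = 5·√14.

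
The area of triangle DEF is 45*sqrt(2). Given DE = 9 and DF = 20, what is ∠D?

sin(C) = 2 * 45*sqrt(2) / (9 * 20) = sqrt(2)/2, so C = arcsin(sqrt(2)/2) = 45°.
Since sin(180° - C) = sin(C), the obtuse angle 135° gives the same area, so C = 45° or C = 135°.

45° or 135°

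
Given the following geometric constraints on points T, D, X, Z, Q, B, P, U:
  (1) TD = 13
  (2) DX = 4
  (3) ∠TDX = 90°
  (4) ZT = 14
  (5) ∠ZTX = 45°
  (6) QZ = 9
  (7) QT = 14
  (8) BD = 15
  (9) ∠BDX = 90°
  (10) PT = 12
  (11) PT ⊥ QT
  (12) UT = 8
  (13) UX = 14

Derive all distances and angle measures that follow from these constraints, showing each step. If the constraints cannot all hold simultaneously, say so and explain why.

The constraints are consistent.

Step 1: From TD = 13, DX = 4, and ∠TDX = 90°, by the law of cosines:
  TX² = TD² + DX² - 2·TD·DX·cos(90°) = 169 + 16 - 0 = 185
  TX = √185

Step 2: From XD = 4, DB = 15, and ∠XDB = 90°, by the law of cosines:
  XB² = XD² + DB² - 2·XD·DB·cos(90°) = 16 + 225 - 0 = 241
  XB ≈ 15.52

Step 3: From QT = 14, TP = 12, and ∠QTP = 90°, by the law of cosines:
  QP² = QT² + TP² - 2·QT·TP·cos(90°) = 196 + 144 - 0 = 340
  QP = 2·√85

Step 4: From TQ = 14, TZ = 14, QZ = 9, by the inverse law of cosines:
  cos(∠QTZ) = (TQ² + TZ² - QZ²) / (2·TQ·TZ)
  ∠QTZ = 37.5°

Step 5: From ZQ = 9, ZT = 14, QT = 14, by the inverse law of cosines:
  cos(∠QZT) = (ZQ² + ZT² - QT²) / (2·ZQ·ZT)
  ∠QZT = 71.25°

Step 6: From QT = 14, QZ = 9, TZ = 14, by the inverse law of cosines:
  cos(∠TQZ) = (QT² + QZ² - TZ²) / (2·QT·QZ)
  ∠TQZ = 71.25°

Step 7: From XT = √185, TZ = 14, and ∠XTZ = 45°, by the law of cosines:
  XZ² = XT² + TZ² - 2·XT·TZ·cos(45°) = 185 + 196 - 269.3 = 111.7
  XZ ≈ 10.57

Step 8: From TD = 13, TX = √185, DX = 4, by the inverse law of cosines:
  cos(∠DTX) = (TD² + TX² - DX²) / (2·TD·TX)
  ∠DTX = 17.1°

Step 9: From TU = 8, TX = √185, UX = 14, by the inverse law of cosines:
  cos(∠UTX) = (TU² + TX² - UX²) / (2·TU·TX)
  ∠UTX = 75.9°

Step 10: From XB = 15.52, XD = 4, BD = 15, by the inverse law of cosines:
  cos(∠BXD) = (XB² + XD² - BD²) / (2·XB·XD)
  ∠BXD = 75.07°

Step 11: From XD = 4, XT = √185, DT = 13, by the inverse law of cosines:
  cos(∠DXT) = (XD² + XT² - DT²) / (2·XD·XT)
  ∠DXT = 72.9°

Step 12: From XT = √185, XU = 14, TU = 8, by the inverse law of cosines:
  cos(∠TXU) = (XT² + XU² - TU²) / (2·XT·XU)
  ∠TXU = 33.66°

Step 13: From QP = 2·√85, QT = 14, PT = 12, by the inverse law of cosines:
  cos(∠PQT) = (QP² + QT² - PT²) / (2·QP·QT)
  ∠PQT = 40.6°

Step 14: From BD = 15, BX = 15.52, DX = 4, by the inverse law of cosines:
  cos(∠DBX) = (BD² + BX² - DX²) / (2·BD·BX)
  ∠DBX = 14.93°

Step 15: From PQ = 2·√85, PT = 12, QT = 14, by the inverse law of cosines:
  cos(∠QPT) = (PQ² + PT² - QT²) / (2·PQ·PT)
  ∠QPT = 49.4°

Step 16: From UT = 8, UX = 14, TX = √185, by the inverse law of cosines:
  cos(∠TUX) = (UT² + UX² - TX²) / (2·UT·UX)
  ∠TUX = 70.44°

Step 17: From XT = √185, XZ = 10.57, TZ = 14, by the inverse law of cosines:
  cos(∠TXZ) = (XT² + XZ² - TZ²) / (2·XT·XZ)
  ∠TXZ = 69.5°

Step 18: From ZT = 14, ZX = 10.57, TX = √185, by the inverse law of cosines:
  cos(∠TZX) = (ZT² + ZX² - TX²) / (2·ZT·ZX)
  ∠TZX = 65.5°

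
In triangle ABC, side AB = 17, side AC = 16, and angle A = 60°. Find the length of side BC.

Law of cosines: BC^2 = 17^2 + 16^2 - 2(17)(16)cos(60°) = 273, so BC = sqrt(273).

sqrt(273)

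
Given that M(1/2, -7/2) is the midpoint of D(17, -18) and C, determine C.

Using the midpoint formula: M = ((x1 + x2)/2, (y1 + y2)/2)
We know M = (1/2, -7/2) and D = (17, -18)
For x: 1/2 = (17 + x2)/2, so x2 = 2*1/2 - 17 = -16
For y: -7/2 = (-18 + y2)/2, so y2 = 2*-7/2 - -18 = 11
C = (-16, 11)

(-16, 11)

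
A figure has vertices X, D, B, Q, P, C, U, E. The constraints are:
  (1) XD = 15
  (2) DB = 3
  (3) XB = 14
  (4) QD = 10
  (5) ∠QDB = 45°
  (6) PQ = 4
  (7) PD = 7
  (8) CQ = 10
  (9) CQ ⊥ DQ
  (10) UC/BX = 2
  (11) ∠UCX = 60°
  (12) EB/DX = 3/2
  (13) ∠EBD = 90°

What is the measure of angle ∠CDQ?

Step 1: By the law of cosines on triangle DQC: DC² = 10² + 10² − 2·10·10·cos(90°) = 200, so DC = 10·√2.
Step 2: By the inverse law of cosines on triangle CDQ: cos(∠CDQ) = ((10·√2)² + 10² − 10²) / (2·10·√2·10) = 200/282.84 = 0.7071, so ∠CDQ = 45°.

Therefore, the measure of angle ∠CDQ = 45°.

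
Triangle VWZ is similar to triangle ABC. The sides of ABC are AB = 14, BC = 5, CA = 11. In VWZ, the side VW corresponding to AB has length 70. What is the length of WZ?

k = 70/14 = 5. WZ = 5 * 5 = 25.

25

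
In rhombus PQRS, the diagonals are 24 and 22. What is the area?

The diagonals of a rhombus divide it into four right triangles.
Each triangle has legs 24/ 2 = 12 and 22/2 = 11, so each has area (1/2)*12*11 = 66.
Four such triangles give total area = (d1 * d2) / 2 = 264.

264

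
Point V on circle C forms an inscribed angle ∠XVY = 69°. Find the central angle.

The inscribed angle theorem states that a central angle is always twice any inscribed angle that subtends the same arc.
Since the inscribed angle is 69°, the central angle = 2 × 69° = 138°.

138°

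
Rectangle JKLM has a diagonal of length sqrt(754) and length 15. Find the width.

Using the Pythagorean theorem: d^2 = a^2 + b^2
b^2 = d^2 - a^2
b^2 = 754 - 225
b^2 = 529
b = sqrt(529) = 23

23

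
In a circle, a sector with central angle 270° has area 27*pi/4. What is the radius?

Sector area A = πr² × θ/360, so r² = 360A / (πθ).
r² = 360 × 27*pi/4 / (π × 270)
r² = 9
r = 3

3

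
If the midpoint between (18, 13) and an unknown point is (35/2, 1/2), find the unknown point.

Using the midpoint formula: M = ((x1 + x2)/2, (y1 + y2)/2)
We know M = (35/2, 1/2) and B = (18, 13)
For x: 35/2 = (18 + x2)/2, so x2 = 2*35/2 - 18 = 17
For y: 1/2 = (13 + y2)/2, so y2 = 2*1/2 - 13 = -12
D = (17, -12)

(17, -12)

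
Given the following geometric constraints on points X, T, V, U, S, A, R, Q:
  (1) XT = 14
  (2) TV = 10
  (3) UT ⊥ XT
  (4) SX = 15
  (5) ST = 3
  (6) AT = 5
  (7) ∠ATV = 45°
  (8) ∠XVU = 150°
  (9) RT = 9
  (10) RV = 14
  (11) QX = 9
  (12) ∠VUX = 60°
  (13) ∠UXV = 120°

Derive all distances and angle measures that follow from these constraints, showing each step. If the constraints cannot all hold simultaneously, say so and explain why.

These constraints are not satisfiable: (8), (12) and (13) are the three interior angles of triangle XVU, which must sum to 180°, but 150° + 60° + 120° = 330°. No planar figure meets all of them, so nothing further can be derived.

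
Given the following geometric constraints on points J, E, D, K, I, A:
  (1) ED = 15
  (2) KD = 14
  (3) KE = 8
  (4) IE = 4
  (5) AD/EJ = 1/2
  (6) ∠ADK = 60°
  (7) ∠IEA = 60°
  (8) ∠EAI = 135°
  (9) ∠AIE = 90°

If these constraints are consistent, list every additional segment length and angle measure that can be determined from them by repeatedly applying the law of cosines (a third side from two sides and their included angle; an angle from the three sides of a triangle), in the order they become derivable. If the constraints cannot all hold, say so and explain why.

These constraints are not satisfiable: (7), (8) and (9) are the three interior angles of triangle IEA, which must sum to 180°, but 60° + 135° + 90° = 285°. No planar figure meets all of them, so nothing further can be derived.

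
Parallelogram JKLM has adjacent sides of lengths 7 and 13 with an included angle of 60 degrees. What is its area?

Area = a * b * sin(theta)
Area = 7 * 13 * sin(60 degrees)
Area = 91 * sqrt(3)/2
Area = 91*sqrt(3)/2

91*sqrt(3)/2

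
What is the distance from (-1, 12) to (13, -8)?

d = sqrt((13 - -1)^2 + (-8 - 12)^2)
d = sqrt(14^2 + -20^2)
d = sqrt(196 + 400)
d = sqrt(596) = 2*sqrt(149)

2*sqrt(149)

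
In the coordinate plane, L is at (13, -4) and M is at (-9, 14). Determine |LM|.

The horizontal distance is |-9 - 13| = 22 and the vertical distance is |14 - -4| = 18.
By the Pythagorean theorem, d = sqrt(22^2 + 18^2) = sqrt(808) = 2*sqrt(202).

2*sqrt(202)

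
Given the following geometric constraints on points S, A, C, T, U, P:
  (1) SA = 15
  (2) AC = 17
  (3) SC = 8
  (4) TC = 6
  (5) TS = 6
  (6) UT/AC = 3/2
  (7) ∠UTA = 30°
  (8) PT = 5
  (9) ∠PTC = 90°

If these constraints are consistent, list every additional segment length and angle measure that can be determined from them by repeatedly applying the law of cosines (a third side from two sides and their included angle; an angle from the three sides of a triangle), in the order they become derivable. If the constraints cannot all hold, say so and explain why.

The constraints are consistent. Derivable facts, in order:
After 1 step:
- CP = √61
- ∠ACS = 61.93°
- ∠ASC = 90°
- ∠CAS = 28.07°
- ∠CST = 48.19°
- ∠CTS = 83.62°
- ∠SCT = 48.19°
After 2 steps:
- ∠CPT = 50.19°
- ∠PCT = 39.81°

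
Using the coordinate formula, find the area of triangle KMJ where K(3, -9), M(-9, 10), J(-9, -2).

Shoelace: Area = (1/2)|3(10--2) + -9(-2--9) + -9(-9-10)| = (1/2)(144) = 72

72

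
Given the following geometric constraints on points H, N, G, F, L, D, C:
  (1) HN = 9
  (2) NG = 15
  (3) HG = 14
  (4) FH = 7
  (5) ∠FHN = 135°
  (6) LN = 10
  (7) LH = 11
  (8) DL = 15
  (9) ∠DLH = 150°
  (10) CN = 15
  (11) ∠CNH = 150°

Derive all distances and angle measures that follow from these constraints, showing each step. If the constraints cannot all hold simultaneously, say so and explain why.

The constraints are consistent.

Step 1: From HL = 11, LD = 15, and ∠HLD = 150°, by the law of cosines:
  HD² = HL² + LD² - 2·HL·LD·cos(150°) = 121 + 225 + 285.8 = 631.8
  HD ≈ 25.14

Step 2: From HN = 9, NC = 15, and ∠HNC = 150°, by the law of cosines:
  HC² = HN² + NC² - 2·HN·NC·cos(150°) = 81 + 225 + 233.8 = 539.8
  HC ≈ 23.23

Step 3: From NH = 9, HF = 7, and ∠NHF = 135°, by the law of cosines:
  NF² = NH² + HF² - 2·NH·HF·cos(135°) = 81 + 49 + 89.1 = 219.1
  NF ≈ 14.8

Step 4: From HG = 14, HN = 9, GN = 15, by the inverse law of cosines:
  cos(∠GHN) = (HG² + HN² - GN²) / (2·HG·HN)
  ∠GHN = 78.09°

Step 5: From HL = 11, HN = 9, LN = 10, by the inverse law of cosines:
  cos(∠LHN) = (HL² + HN² - LN²) / (2·HL·HN)
  ∠LHN = 58.99°

Step 6: From NG = 15, NH = 9, GH = 14, by the inverse law of cosines:
  cos(∠GNH) = (NG² + NH² - GH²) / (2·NG·NH)
  ∠GNH = 65.96°

Step 7: From NH = 9, NL = 10, HL = 11, by the inverse law of cosines:
  cos(∠HNL) = (NH² + NL² - HL²) / (2·NH·NL)
  ∠HNL = 70.53°

Step 8: From GH = 14, GN = 15, HN = 9, by the inverse law of cosines:
  cos(∠HGN) = (GH² + GN² - HN²) / (2·GH·GN)
  ∠HGN = 35.95°

Step 9: From LH = 11, LN = 10, HN = 9, by the inverse law of cosines:
  cos(∠HLN) = (LH² + LN² - HN²) / (2·LH·LN)
  ∠HLN = 50.48°

Step 10: From HC = 23.23, HN = 9, CN = 15, by the inverse law of cosines:
  cos(∠CHN) = (HC² + HN² - CN²) / (2·HC·HN)
  ∠CHN = 18.83°

Step 11: From HD = 25.14, HL = 11, DL = 15, by the inverse law of cosines:
  cos(∠DHL) = (HD² + HL² - DL²) / (2·HD·HL)
  ∠DHL = 17.36°

Step 12: From NF = 14.8, NH = 9, FH = 7, by the inverse law of cosines:
  cos(∠FNH) = (NF² + NH² - FH²) / (2·NF·NH)
  ∠FNH = 19.54°

Step 13: From FH = 7, FN = 14.8, HN = 9, by the inverse law of cosines:
  cos(∠HFN) = (FH² + FN² - HN²) / (2·FH·FN)
  ∠HFN = 25.46°

Step 14: From DH = 25.14, DL = 15, HL = 11, by the inverse law of cosines:
  cos(∠HDL) = (DH² + DL² - HL²) / (2·DH·DL)
  ∠HDL = 12.64°

Step 15: From CH = 23.23, CN = 15, HN = 9, by the inverse law of cosines:
  cos(∠HCN) = (CH² + CN² - HN²) / (2·CH·CN)
  ∠HCN = 11.17°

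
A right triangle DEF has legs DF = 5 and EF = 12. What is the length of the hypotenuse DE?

By the Pythagorean theorem: DE^2 = DF^2 + EF^2
DE^2 = 5^2 + 12^2 = 25 + 144 = 169
DE = sqrt(169) = 13

13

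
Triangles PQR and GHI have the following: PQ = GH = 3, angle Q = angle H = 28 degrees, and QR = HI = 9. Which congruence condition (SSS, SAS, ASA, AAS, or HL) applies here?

The given information matches SAS: Two pairs of corresponding sides and the included angle are equal (Side-Angle-Side).

SAS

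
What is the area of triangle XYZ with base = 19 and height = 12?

A triangle's area is half the area of a rectangle with the same base and height.
Area = (1/2) * 19 * 12 = 114.

114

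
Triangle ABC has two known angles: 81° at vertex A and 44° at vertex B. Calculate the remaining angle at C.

angle C = 180 - 81 - 44 = 55 degrees.

55 degrees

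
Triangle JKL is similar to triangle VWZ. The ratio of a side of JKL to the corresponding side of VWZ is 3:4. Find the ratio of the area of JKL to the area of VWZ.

Area ratio = (side ratio)^2 = (3/4)^2 = 9:16.

9:16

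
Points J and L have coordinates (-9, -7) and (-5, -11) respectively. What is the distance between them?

d = sqrt((-5 - -9)^2 + (-11 - -7)^2)
d = sqrt(4^2 + -4^2)
d = sqrt(16 + 16)
d = sqrt(32) = 4*sqrt(2)

4*sqrt(2)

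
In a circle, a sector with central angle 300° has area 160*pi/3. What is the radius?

The sector covers 300°/360° = 5/6 of the full circle.
Full circle area = 160*pi/3 / 5/6 = 64*pi.
Since full area = πr², we get r² = 64*pi/π = 64, so r = 8.

8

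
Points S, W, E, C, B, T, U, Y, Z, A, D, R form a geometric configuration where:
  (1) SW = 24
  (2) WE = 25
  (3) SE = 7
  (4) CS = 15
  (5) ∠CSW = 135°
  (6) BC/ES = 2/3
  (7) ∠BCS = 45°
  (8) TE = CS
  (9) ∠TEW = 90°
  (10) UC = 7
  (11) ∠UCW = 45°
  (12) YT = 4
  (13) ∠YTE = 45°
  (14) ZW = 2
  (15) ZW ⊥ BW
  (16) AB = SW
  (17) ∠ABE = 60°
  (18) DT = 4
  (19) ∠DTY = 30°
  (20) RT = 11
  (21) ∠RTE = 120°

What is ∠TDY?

Step 1: By the law of cosines on triangle DTY: DY² = 4² + 4² − 2·4·4·cos(30°) = 4.29, so DY ≈ 2.07.
Step 2: By the inverse law of cosines on triangle TDY: cos(∠TDY) = (4² + 2.07² − 4²) / (2·4·2.07) = 4.29/16.56 = 0.2588, so ∠TDY = 75°.

Therefore, the measure of angle ∠TDY = 75°.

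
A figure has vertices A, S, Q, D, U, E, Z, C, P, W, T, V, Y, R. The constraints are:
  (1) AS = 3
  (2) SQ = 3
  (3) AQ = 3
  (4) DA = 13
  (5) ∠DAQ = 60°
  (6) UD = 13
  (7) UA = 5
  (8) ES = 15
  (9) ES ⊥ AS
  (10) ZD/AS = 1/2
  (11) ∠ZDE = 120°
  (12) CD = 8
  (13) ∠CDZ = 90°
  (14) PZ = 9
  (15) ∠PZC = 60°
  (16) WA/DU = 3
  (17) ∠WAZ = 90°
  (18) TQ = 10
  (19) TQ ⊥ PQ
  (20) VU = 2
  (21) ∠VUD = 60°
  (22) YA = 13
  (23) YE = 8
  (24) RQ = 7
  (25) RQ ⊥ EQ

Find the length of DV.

Step 1: By the law of cosines on triangle DUV: DV² = 13² + 2² − 2·13·2·cos(60°) = 147, so DV = 7·√3.

Therefore, the length of DV = 7·√3.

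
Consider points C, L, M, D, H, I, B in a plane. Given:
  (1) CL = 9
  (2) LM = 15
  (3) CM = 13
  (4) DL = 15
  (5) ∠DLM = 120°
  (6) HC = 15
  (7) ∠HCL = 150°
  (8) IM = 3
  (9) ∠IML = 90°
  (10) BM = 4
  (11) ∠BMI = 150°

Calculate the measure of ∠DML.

Step 1: By the law of cosines on triangle MLD: MD² = 15² + 15² − 2·15·15·cos(120°) = 675, so MD = 15·√3.
Step 2: By the inverse law of cosines on triangle DML: cos(∠DML) = ((15·√3)² + 15² − 15²) / (2·15·√3·15) = 675/779.42 = 0.866, so ∠DML = 30°.

Therefore, the measure of angle ∠DML = 30°.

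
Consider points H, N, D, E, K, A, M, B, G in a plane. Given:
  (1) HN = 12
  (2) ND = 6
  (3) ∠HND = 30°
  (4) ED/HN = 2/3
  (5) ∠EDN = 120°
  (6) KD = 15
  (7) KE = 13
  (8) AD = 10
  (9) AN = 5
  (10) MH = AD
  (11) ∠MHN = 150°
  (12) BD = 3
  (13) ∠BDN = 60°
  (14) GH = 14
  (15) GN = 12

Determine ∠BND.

Step 1: By the law of cosines on triangle NDB: NB² = 6² + 3² − 2·6·3·cos(60°) = 27, so NB = 3·√3.
Step 2: By the inverse law of cosines on triangle BND: cos(∠BND) = ((3·√3)² + 6² − 3²) / (2·3·√3·6) = 54/62.35 = 0.866, so ∠BND = 30°.

Therefore, the measure of angle ∠BND = 30°.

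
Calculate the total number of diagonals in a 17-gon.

Total line segments between 17 vertices = C(17,2) = 136.
Subtract the 17 sides: 136 - 17 = 119 diagonals.

119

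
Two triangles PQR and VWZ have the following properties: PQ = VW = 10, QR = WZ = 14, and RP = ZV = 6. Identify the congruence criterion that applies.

The given information provides:
PQ = VW = 10, QR = WZ = 14, and RP = ZV = 6
This matches the SSS congruence theorem.
All three pairs of corresponding sides are equal (Side-Side-Side).

SSS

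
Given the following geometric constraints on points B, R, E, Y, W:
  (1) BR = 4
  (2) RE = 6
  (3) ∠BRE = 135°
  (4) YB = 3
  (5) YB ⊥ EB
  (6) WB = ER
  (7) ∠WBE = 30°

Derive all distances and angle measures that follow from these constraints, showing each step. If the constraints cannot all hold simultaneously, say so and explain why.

The constraints are consistent.

From the given relations:
  WB = ER = 6

Step 1: From BR = 4, RE = 6, and ∠BRE = 135°, by the law of cosines:
  BE² = BR² + RE² - 2·BR·RE·cos(135°) = 16 + 36 + 33.94 = 85.94
  BE ≈ 9.27

Step 2: From EB = 9.27, BY = 3, and ∠EBY = 90°, by the law of cosines:
  EY² = EB² + BY² - 2·EB·BY·cos(90°) = 85.94 + 9 - 0 = 94.94
  EY ≈ 9.74

Step 3: From EB = 9.27, BW = 6, and ∠EBW = 30°, by the law of cosines:
  EW² = EB² + BW² - 2·EB·BW·cos(30°) = 85.94 + 36 - 96.34 = 25.6
  EW ≈ 5.06

Step 4: From BE = 9.27, BR = 4, ER = 6, by the inverse law of cosines:
  cos(∠EBR) = (BE² + BR² - ER²) / (2·BE·BR)
  ∠EBR = 27.24°

Step 5: From EB = 9.27, ER = 6, BR = 4, by the inverse law of cosines:
  cos(∠BER) = (EB² + ER² - BR²) / (2·EB·ER)
  ∠BER = 17.76°

Step 6: From EB = 9.27, EW = 5.06, BW = 6, by the inverse law of cosines:
  cos(∠BEW) = (EB² + EW² - BW²) / (2·EB·EW)
  ∠BEW = 36.37°

Step 7: From EB = 9.27, EY = 9.74, BY = 3, by the inverse law of cosines:
  cos(∠BEY) = (EB² + EY² - BY²) / (2·EB·EY)
  ∠BEY = 17.93°

Step 8: From YB = 3, YE = 9.74, BE = 9.27, by the inverse law of cosines:
  cos(∠BYE) = (YB² + YE² - BE²) / (2·YB·YE)
  ∠BYE = 72.07°

Step 9: From WB = 6, WE = 5.06, BE = 9.27, by the inverse law of cosines:
  cos(∠BWE) = (WB² + WE² - BE²) / (2·WB·WE)
  ∠BWE = 113.63°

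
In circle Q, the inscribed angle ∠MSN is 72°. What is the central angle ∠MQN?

The inscribed angle theorem states that a central angle is always twice any inscribed angle that subtends the same arc.
Since the inscribed angle is 72°, the central angle = 2 × 72° = 144°.

144°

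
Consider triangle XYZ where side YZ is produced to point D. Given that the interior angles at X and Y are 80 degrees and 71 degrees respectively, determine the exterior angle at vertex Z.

The interior angle at Z is 180 - 80 - 71 = 29 degrees.
The exterior angle and interior angle at Z are supplementary:
Exterior angle = 180 - 29 = 151 degrees.

151 degrees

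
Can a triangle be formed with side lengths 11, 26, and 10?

Check the triangle inequality: 11 + 10 = 21 ≤ 26.
Since the sum of two sides does not exceed the third, no triangle can be formed.

No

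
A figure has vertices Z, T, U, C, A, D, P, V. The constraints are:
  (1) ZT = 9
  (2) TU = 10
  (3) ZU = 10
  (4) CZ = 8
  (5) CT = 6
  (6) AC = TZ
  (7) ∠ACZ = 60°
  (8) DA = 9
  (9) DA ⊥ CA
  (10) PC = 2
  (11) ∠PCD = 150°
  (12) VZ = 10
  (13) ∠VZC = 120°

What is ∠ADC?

From the given relations: AC = TZ = 9.
Step 1: By the law of cosines on triangle DAC: DC² = 9² + 9² − 2·9·9·cos(90°) = 162, so DC = 9·√2.
Step 2: By the inverse law of cosines on triangle ADC: cos(∠ADC) = (9² + (9·√2)² − 9²) / (2·9·9·√2) = 162/229.1 = 0.7071, so ∠ADC = 45°.

Therefore, the measure of angle ∠ADC = 45°.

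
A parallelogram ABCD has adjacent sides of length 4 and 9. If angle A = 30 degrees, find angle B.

Opposite sides of a parallelogram are parallel, so consecutive angles form co-interior angles on a transversal.
Co-interior angles sum to 180°, giving angle B = 180 - 30 = 150 degrees.

150 degrees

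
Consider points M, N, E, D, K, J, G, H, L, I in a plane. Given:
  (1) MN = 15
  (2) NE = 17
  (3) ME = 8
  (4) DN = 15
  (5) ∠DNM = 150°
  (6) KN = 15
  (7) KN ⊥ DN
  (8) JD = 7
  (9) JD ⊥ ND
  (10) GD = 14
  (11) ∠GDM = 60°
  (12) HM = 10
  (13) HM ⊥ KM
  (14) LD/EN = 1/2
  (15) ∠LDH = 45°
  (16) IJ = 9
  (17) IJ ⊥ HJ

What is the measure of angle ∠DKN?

Step 1: By the law of cosines on triangle KND: KD² = 15² + 15² − 2·15·15·cos(90°) = 450, so KD = 15·√2.
Step 2: By the inverse law of cosines on triangle DKN: cos(∠DKN) = ((15·√2)² + 15² − 15²) / (2·15·√2·15) = 450/636.4 = 0.7071, so ∠DKN = 45°.

Therefore, the measure of angle ∠DKN = 45°.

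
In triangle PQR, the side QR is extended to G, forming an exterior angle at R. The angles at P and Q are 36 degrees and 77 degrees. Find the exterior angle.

By the exterior angle theorem, an exterior angle of a triangle equals the sum of the two remote interior angles.
Exterior angle = angle P + angle Q
Exterior angle = 36 + 77 = 113 degrees

113 degrees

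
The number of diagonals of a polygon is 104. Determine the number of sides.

Using d = n(n - 3)/2, we solve 104 = n(n - 3)/2.
So n(n - 3) = 208.
Testing n = 16: 16 * 13 = 208 = 208. Correct.
The polygon has 16 sides.

16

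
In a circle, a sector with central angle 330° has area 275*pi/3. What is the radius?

Sector area A = πr² × θ/360, so r² = 360A / (πθ).
r² = 360 × 275*pi/3 / (π × 330)
r² = 100
r = 10

10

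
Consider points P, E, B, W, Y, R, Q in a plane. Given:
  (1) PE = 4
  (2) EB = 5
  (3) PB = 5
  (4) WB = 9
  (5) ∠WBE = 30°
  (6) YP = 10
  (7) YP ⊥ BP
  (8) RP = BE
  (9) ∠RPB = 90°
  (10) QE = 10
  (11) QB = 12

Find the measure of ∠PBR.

From the given relations: RP = BE = 5.
Step 1: By the law of cosines on triangle BPR: BR² = 5² + 5² − 2·5·5·cos(90°) = 50, so BR = 5·√2.
Step 2: By the inverse law of cosines on triangle PBR: cos(∠PBR) = (5² + (5·√2)² − 5²) / (2·5·5·√2) = 50/70.71 = 0.7071, so ∠PBR = 45°.

Therefore, the measure of angle ∠PBR = 45°.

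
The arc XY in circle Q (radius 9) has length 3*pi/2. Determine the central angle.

θ = 360 × 3*pi/2 / (2π × 9) = 30° (rearranging arc length formula).

30°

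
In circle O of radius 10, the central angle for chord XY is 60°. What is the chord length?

Chord length = 2r sin(θ/2)
= 2 × 10 × sin(60°/2)
= 2 × 10 × sin(30°)
= 10

10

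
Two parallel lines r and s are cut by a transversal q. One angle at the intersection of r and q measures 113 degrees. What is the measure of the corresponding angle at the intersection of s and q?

Corresponding angles formed by parallel lines and a transversal are equal.
The given angle is 113 degrees.
The corresponding angle = 113 degrees.

113 degrees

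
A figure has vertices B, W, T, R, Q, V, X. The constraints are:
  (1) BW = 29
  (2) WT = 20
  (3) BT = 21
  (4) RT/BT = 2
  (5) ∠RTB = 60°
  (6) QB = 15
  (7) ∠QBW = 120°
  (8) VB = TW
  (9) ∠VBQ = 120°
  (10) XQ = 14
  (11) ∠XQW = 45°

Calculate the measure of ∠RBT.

From the given relations: RT = 2·BT = 2·21 = 42.
Step 1: By the law of cosines on triangle BTR: BR² = 21² + 42² − 2·21·42·cos(60°) = 1323, so BR ≈ 36.37.
Step 2: By the inverse law of cosines on triangle RBT: cos(∠RBT) = (36.37² + 21² − 42²) / (2·36.37·21) = 0/1527.67 = 0, so ∠RBT = 90°.

Therefore, the measure of angle ∠RBT = 90°.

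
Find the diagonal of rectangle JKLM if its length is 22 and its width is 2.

A rectangle's diagonal splits it into two right triangles, with the diagonal as the hypotenuse.
By the Pythagorean theorem, d^2 = 22^2 + 2^2 = 488.
Therefore d = sqrt(488) = 2*sqrt(122).

2*sqrt(122)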